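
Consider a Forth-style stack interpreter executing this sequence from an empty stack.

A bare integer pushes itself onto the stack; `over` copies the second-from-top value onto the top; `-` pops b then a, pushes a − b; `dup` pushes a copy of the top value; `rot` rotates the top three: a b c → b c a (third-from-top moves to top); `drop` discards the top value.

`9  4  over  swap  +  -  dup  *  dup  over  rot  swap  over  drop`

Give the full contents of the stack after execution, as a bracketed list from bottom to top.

[16, 16, 16]

9    -> 9
4    -> 9 4
over -> 9 4 9
swap -> 9 9 4
+    -> 9 13
-    -> -4
dup  -> -4 -4
*    -> 16
dup  -> 16 16
over -> 16 16 16
rot  -> 16 16 16
swap -> 16 16 16
over -> 16 16 16 16
drop -> 16 16 16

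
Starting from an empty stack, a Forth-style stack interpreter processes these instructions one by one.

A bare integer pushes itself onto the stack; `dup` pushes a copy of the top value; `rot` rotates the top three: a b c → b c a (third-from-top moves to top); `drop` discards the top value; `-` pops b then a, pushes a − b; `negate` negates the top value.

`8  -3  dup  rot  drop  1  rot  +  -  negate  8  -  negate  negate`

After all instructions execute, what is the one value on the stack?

8      : [8]
-3     : [8, -3]
dup    : [8, -3, -3]
rot    : [-3, -3, 8]
drop   : [-3, -3]
1      : [-3, -3, 1]
rot    : [-3, 1, -3]
+      : [-3, -2]
-      : [-1]
negate : [1]
8      : [1, 8]
-      : [-7]
negate : [7]
negate : [-7]

-7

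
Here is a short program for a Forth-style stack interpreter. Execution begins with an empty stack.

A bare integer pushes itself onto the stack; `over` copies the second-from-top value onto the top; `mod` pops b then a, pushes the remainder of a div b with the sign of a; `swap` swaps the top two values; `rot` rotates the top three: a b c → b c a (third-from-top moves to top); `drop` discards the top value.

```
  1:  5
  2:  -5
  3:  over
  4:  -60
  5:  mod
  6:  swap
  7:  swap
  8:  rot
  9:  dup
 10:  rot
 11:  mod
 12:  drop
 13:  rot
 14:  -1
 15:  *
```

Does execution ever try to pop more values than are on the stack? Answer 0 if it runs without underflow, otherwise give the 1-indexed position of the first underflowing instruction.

13

5    → 5
-5   → 5 -5
over → 5 -5 5
-60  → 5 -5 5 -60
mod  → 5 -5 5
swap → 5 5 -5
swap → 5 -5 5
rot  → -5 5 5
dup  → -5 5 5 5
rot  → -5 5 5 5
mod  → -5 5 0
drop → -5 5
rot  — needs 3 operands, stack has 2 → underflow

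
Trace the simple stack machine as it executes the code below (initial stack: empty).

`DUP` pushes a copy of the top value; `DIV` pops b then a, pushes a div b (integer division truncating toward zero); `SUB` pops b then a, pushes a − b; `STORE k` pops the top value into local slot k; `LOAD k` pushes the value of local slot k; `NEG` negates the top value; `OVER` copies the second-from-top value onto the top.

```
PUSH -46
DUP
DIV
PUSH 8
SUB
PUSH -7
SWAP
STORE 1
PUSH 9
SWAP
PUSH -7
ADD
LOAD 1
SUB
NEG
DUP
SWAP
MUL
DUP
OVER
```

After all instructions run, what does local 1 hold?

-7

PUSH -46 : -46
DUP      : -46 -46
DIV      : 1
PUSH 8   : 1 8
SUB      : -7
PUSH -7  : -7 -7
SWAP     : -7 -7
STORE 1  : -7
PUSH 9   : -7 9
SWAP     : 9 -7
PUSH -7  : 9 -7 -7
ADD      : 9 -14
LOAD 1   : 9 -14 -7
SUB      : 9 -7
NEG      : 9 7
DUP      : 9 7 7
SWAP     : 9 7 7
MUL      : 9 49
DUP      : 9 49 49
OVER     : 9 49 49 49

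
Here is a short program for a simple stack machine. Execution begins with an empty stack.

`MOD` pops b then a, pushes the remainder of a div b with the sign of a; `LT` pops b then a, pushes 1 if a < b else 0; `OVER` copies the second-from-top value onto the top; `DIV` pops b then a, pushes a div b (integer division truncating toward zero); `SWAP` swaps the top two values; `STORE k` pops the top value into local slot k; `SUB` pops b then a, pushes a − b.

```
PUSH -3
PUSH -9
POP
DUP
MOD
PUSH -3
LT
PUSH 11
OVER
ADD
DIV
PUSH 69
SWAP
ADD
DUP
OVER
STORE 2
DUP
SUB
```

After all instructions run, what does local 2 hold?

69

PUSH -3 : -3
PUSH -9 : -3 -9
POP     : -3
DUP     : -3 -3
MOD     : 0
PUSH -3 : 0 -3
LT      : 0
PUSH 11 : 0 11
OVER    : 0 11 0
ADD     : 0 11
DIV     : 0
PUSH 69 : 0 69
SWAP    : 69 0
ADD     : 69
DUP     : 69 69
OVER    : 69 69 69
STORE 2 : 69 69
DUP     : 69 69 69
SUB     : 69 0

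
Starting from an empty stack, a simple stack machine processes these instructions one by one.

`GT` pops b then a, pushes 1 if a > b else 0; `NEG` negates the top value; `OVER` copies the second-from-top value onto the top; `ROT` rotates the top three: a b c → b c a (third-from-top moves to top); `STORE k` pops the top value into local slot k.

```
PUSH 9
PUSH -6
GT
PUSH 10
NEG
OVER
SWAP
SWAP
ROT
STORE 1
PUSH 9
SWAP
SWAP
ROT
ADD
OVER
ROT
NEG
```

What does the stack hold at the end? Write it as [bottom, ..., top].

[-1, 1, -1]

PUSH 9   9
PUSH -6  9 -6
GT       1
PUSH 10  1 10
NEG      1 -10
OVER     1 -10 1
SWAP     1 1 -10
SWAP     1 -10 1
ROT      -10 1 1
STORE 1  -10 1
PUSH 9   -10 1 9
SWAP     -10 9 1
SWAP     -10 1 9
ROT      1 9 -10
ADD      1 -1
OVER     1 -1 1
ROT      -1 1 1
NEG      -1 1 -1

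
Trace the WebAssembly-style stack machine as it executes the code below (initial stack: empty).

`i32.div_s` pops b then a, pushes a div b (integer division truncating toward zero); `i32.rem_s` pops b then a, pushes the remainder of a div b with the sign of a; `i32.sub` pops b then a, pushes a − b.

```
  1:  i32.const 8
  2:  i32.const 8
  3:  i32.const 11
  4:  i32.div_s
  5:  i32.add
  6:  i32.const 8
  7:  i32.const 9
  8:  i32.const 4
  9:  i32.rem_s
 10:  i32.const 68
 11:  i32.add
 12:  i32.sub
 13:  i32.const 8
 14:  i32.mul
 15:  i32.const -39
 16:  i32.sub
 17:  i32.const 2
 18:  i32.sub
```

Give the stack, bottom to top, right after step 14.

i32.const 8  -> [8]
i32.const 8  -> [8, 8]
i32.const 11 -> [8, 8, 11]
i32.div_s    -> [8, 0]
i32.add      -> [8]
i32.const 8  -> [8, 8]
i32.const 9  -> [8, 8, 9]
i32.const 4  -> [8, 8, 9, 4]
i32.rem_s    -> [8, 8, 1]
i32.const 68 -> [8, 8, 1, 68]
i32.add      -> [8, 8, 69]
i32.sub      -> [8, -61]
i32.const 8  -> [8, -61, 8]
i32.mul      -> [8, -488]

[8, -488]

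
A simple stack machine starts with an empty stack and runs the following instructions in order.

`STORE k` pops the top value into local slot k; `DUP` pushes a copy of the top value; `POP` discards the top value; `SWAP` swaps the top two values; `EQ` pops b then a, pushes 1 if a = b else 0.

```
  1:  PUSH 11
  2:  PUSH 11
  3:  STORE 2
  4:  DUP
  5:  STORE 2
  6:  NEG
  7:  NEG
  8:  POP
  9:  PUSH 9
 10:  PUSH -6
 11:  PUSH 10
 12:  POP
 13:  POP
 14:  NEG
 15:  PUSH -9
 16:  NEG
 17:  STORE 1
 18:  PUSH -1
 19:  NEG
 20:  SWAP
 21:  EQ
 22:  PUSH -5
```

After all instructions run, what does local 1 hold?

PUSH 11 -> 11
PUSH 11 -> 11 11
STORE 2 -> 11
DUP     -> 11 11
STORE 2 -> 11
NEG     -> -11
NEG     -> 11
POP     -> (empty)
PUSH 9  -> 9
PUSH -6 -> 9 -6
PUSH 10 -> 9 -6 10
POP     -> 9 -6
POP     -> 9
NEG     -> -9
PUSH -9 -> -9 -9
NEG     -> -9 9
STORE 1 -> -9
PUSH -1 -> -9 -1
NEG     -> -9 1
SWAP    -> 1 -9
EQ      -> 0
PUSH -5 -> 0 -5

9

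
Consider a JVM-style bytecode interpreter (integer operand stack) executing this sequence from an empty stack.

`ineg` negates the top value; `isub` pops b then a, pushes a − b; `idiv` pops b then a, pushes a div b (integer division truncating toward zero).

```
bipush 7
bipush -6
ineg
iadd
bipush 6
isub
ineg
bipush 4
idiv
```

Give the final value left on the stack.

bipush 7   7
bipush -6  7 -6
ineg       7 6
iadd       13
bipush 6   13 6
isub       7
ineg       -7
bipush 4   -7 4
idiv       -1

-1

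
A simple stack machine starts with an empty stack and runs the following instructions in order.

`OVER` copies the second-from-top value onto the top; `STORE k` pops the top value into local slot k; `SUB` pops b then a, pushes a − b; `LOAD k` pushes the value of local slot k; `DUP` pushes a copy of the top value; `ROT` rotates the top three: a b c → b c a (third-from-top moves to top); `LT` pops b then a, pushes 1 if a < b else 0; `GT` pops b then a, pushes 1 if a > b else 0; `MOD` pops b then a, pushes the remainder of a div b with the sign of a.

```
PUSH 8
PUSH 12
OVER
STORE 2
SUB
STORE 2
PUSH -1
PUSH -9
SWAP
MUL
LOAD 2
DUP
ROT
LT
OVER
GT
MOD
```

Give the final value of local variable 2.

PUSH 8  -> 8
PUSH 12 -> 8 12
OVER    -> 8 12 8
STORE 2 -> 8 12
SUB     -> -4
STORE 2 -> (empty)
PUSH -1 -> -1
PUSH -9 -> -1 -9
SWAP    -> -9 -1
MUL     -> 9
LOAD 2  -> 9 -4
DUP     -> 9 -4 -4
ROT     -> -4 -4 9
LT      -> -4 1
OVER    -> -4 1 -4
GT      -> -4 1
MOD     -> 0

-4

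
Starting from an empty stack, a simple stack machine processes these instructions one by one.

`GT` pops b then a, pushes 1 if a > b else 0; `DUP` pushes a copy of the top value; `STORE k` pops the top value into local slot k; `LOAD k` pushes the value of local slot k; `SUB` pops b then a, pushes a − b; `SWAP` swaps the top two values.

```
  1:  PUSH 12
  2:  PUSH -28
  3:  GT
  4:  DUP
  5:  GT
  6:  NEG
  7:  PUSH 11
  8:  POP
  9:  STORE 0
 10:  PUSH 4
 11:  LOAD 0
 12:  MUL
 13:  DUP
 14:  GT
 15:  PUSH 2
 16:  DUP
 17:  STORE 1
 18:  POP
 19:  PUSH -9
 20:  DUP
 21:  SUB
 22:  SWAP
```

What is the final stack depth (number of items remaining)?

2

PUSH 12  -> [12]
PUSH -28 -> [12, -28]
GT       -> [1]
DUP      -> [1, 1]
GT       -> [0]
NEG      -> [0]
PUSH 11  -> [0, 11]
POP      -> [0]
STORE 0  -> []
PUSH 4   -> [4]
LOAD 0   -> [4, 0]
MUL      -> [0]
DUP      -> [0, 0]
GT       -> [0]
PUSH 2   -> [0, 2]
DUP      -> [0, 2, 2]
STORE 1  -> [0, 2]
POP      -> [0]
PUSH -9  -> [0, -9]
DUP      -> [0, -9, -9]
SUB      -> [0, 0]
SWAP     -> [0, 0]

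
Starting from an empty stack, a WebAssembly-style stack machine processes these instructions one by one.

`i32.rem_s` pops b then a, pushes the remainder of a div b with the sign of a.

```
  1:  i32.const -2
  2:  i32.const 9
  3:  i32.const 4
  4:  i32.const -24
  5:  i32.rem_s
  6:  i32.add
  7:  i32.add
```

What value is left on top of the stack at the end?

i32.const -2  → [-2]
i32.const 9   → [-2, 9]
i32.const 4   → [-2, 9, 4]
i32.const -24 → [-2, 9, 4, -24]
i32.rem_s     → [-2, 9, 4]
i32.add       → [-2, 13]
i32.add       → [11]

11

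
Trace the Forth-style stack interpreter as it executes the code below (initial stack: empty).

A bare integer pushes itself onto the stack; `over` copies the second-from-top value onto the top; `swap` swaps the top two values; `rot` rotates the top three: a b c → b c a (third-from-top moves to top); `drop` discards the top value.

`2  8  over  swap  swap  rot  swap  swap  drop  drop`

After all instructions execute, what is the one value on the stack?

2    → 2
8    → 2 8
over → 2 8 2
swap → 2 2 8
swap → 2 8 2
rot  → 8 2 2
swap → 8 2 2
swap → 8 2 2
drop → 8 2
drop → 8

8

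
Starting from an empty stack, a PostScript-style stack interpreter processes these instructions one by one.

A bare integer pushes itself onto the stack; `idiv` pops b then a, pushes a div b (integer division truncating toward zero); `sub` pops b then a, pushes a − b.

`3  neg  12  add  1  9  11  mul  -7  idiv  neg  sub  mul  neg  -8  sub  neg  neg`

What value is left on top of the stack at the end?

3    → [3]
neg  → [-3]
12   → [-3, 12]
add  → [9]
1    → [9, 1]
9    → [9, 1, 9]
11   → [9, 1, 9, 11]
mul  → [9, 1, 99]
-7   → [9, 1, 99, -7]
idiv → [9, 1, -14]
neg  → [9, 1, 14]
sub  → [9, -13]
mul  → [-117]
neg  → [117]
-8   → [117, -8]
sub  → [125]
neg  → [-125]
neg  → [125]

125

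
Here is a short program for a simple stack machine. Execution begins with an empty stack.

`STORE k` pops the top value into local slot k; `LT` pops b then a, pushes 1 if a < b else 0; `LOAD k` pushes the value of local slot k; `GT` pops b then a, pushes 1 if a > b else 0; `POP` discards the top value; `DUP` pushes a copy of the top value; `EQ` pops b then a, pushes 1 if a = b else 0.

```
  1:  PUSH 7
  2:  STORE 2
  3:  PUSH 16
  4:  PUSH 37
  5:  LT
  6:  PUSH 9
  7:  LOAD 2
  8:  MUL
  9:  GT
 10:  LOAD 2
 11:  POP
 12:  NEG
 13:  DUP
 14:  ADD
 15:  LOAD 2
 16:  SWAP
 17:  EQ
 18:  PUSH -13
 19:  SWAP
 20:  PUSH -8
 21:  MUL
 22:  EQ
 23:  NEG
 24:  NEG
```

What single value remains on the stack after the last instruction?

0

PUSH 7   -> [7]
STORE 2  -> []
PUSH 16  -> [16]
PUSH 37  -> [16, 37]
LT       -> [1]
PUSH 9   -> [1, 9]
LOAD 2   -> [1, 9, 7]
MUL      -> [1, 63]
GT       -> [0]
LOAD 2   -> [0, 7]
POP      -> [0]
NEG      -> [0]
DUP      -> [0, 0]
ADD      -> [0]
LOAD 2   -> [0, 7]
SWAP     -> [7, 0]
EQ       -> [0]
PUSH -13 -> [0, -13]
SWAP     -> [-13, 0]
PUSH -8  -> [-13, 0, -8]
MUL      -> [-13, 0]
EQ       -> [0]
NEG      -> [0]
NEG      -> [0]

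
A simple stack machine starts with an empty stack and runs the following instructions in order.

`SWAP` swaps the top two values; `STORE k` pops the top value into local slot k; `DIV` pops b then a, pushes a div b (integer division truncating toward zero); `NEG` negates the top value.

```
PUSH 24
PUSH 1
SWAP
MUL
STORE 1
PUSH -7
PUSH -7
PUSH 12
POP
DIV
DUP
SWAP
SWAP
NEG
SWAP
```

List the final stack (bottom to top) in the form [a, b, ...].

PUSH 24  [24]
PUSH 1   [24, 1]
SWAP     [1, 24]
MUL      [24]
STORE 1  []
PUSH -7  [-7]
PUSH -7  [-7, -7]
PUSH 12  [-7, -7, 12]
POP      [-7, -7]
DIV      [1]
DUP      [1, 1]
SWAP     [1, 1]
SWAP     [1, 1]
NEG      [1, -1]
SWAP     [-1, 1]

[-1, 1]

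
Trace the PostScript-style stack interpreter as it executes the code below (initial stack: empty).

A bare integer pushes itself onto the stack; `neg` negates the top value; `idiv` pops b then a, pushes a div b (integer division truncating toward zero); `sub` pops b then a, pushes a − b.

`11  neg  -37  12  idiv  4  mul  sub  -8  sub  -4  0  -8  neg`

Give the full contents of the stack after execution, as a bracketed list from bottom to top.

[9, -4, 0, 8]

11   -> [11]
neg  -> [-11]
-37  -> [-11, -37]
12   -> [-11, -37, 12]
idiv -> [-11, -3]
4    -> [-11, -3, 4]
mul  -> [-11, -12]
sub  -> [1]
-8   -> [1, -8]
sub  -> [9]
-4   -> [9, -4]
0    -> [9, -4, 0]
-8   -> [9, -4, 0, -8]
neg  -> [9, -4, 0, 8]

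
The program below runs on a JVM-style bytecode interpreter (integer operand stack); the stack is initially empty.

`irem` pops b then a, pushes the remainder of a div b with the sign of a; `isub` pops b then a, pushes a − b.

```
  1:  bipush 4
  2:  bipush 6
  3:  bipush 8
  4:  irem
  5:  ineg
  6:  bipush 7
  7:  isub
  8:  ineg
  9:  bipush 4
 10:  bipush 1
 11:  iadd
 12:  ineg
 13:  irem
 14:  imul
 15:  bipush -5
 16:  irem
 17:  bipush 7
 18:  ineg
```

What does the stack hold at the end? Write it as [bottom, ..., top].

[2, -7]

bipush 4   4
bipush 6   4 6
bipush 8   4 6 8
irem       4 6
ineg       4 -6
bipush 7   4 -6 7
isub       4 -13
ineg       4 13
bipush 4   4 13 4
bipush 1   4 13 4 1
iadd       4 13 5
ineg       4 13 -5
irem       4 3
imul       12
bipush -5  12 -5
irem       2
bipush 7   2 7
ineg       2 -7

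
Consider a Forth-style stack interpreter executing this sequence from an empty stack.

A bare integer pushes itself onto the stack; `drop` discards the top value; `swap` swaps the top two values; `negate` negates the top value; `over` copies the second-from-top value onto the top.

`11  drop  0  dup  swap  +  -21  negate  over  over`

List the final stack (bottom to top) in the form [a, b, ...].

[0, 21, 0, 21]

11      [11]
drop    []
0       [0]
dup     [0, 0]
swap    [0, 0]
+       [0]
-21     [0, -21]
negate  [0, 21]
over    [0, 21, 0]
over    [0, 21, 0, 21]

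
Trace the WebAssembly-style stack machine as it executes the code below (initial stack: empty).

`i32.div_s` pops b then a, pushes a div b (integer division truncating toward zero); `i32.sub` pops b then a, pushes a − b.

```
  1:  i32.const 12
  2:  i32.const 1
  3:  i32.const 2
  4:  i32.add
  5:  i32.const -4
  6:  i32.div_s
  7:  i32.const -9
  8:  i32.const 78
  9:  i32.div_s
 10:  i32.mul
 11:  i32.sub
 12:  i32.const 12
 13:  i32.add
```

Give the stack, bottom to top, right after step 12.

i32.const 12  [12]
i32.const 1   [12, 1]
i32.const 2   [12, 1, 2]
i32.add       [12, 3]
i32.const -4  [12, 3, -4]
i32.div_s     [12, 0]
i32.const -9  [12, 0, -9]
i32.const 78  [12, 0, -9, 78]
i32.div_s     [12, 0, 0]
i32.mul       [12, 0]
i32.sub       [12]
i32.const 12  [12, 12]

[12, 12]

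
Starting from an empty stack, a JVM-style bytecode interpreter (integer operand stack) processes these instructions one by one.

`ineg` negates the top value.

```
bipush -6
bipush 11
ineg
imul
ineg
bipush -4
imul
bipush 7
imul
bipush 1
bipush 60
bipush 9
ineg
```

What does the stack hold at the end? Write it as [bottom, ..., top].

[1848, 1, 60, -9]

bipush -6 : -6
bipush 11 : -6 11
ineg      : -6 -11
imul      : 66
ineg      : -66
bipush -4 : -66 -4
imul      : 264
bipush 7  : 264 7
imul      : 1848
bipush 1  : 1848 1
bipush 60 : 1848 1 60
bipush 9  : 1848 1 60 9
ineg      : 1848 1 60 -9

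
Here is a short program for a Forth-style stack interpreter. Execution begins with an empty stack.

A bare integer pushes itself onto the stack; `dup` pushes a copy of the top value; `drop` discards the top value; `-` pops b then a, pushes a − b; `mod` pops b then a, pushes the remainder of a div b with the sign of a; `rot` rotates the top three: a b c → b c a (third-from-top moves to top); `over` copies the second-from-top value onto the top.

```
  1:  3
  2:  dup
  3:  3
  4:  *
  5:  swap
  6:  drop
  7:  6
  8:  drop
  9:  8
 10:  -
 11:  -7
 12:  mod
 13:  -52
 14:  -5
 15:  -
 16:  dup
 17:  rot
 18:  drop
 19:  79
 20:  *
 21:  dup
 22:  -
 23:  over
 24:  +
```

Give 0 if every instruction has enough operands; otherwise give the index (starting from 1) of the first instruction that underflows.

3    → [3]
dup  → [3, 3]
3    → [3, 3, 3]
*    → [3, 9]
swap → [9, 3]
drop → [9]
6    → [9, 6]
drop → [9]
8    → [9, 8]
-    → [1]
-7   → [1, -7]
mod  → [1]
-52  → [1, -52]
-5   → [1, -52, -5]
-    → [1, -47]
dup  → [1, -47, -47]
rot  → [-47, -47, 1]
drop → [-47, -47]
79   → [-47, -47, 79]
*    → [-47, -3713]
dup  → [-47, -3713, -3713]
-    → [-47, 0]
over → [-47, 0, -47]
+    → [-47, -47]

0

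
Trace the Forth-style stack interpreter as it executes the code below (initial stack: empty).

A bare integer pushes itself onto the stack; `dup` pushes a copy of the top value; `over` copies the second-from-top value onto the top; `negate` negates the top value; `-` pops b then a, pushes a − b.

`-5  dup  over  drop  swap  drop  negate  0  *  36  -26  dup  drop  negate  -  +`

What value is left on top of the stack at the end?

-5     -> -5
dup    -> -5 -5
over   -> -5 -5 -5
drop   -> -5 -5
swap   -> -5 -5
drop   -> -5
negate -> 5
0      -> 5 0
*      -> 0
36     -> 0 36
-26    -> 0 36 -26
dup    -> 0 36 -26 -26
drop   -> 0 36 -26
negate -> 0 36 26
-      -> 0 10
+      -> 10

10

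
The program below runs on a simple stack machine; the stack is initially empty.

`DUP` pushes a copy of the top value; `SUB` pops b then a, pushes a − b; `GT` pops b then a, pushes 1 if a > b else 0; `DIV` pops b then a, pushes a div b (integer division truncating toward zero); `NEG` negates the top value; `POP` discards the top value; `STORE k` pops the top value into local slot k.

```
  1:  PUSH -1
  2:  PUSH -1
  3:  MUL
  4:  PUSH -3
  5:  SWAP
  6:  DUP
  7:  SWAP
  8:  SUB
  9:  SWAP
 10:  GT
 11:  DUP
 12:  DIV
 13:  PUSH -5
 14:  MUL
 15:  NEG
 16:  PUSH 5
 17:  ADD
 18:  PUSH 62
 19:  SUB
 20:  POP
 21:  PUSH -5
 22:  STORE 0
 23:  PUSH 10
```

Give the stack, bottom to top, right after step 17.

PUSH -1 : -1
PUSH -1 : -1 -1
MUL     : 1
PUSH -3 : 1 -3
SWAP    : -3 1
DUP     : -3 1 1
SWAP    : -3 1 1
SUB     : -3 0
SWAP    : 0 -3
GT      : 1
DUP     : 1 1
DIV     : 1
PUSH -5 : 1 -5
MUL     : -5
NEG     : 5
PUSH 5  : 5 5
ADD     : 10

[10]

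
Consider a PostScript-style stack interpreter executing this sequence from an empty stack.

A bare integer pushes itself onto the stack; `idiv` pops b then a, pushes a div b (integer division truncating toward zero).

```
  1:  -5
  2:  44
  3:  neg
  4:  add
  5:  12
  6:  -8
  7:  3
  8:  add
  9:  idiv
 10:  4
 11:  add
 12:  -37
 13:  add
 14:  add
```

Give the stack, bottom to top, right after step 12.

-5   : -5
44   : -5 44
neg  : -5 -44
add  : -49
12   : -49 12
-8   : -49 12 -8
3    : -49 12 -8 3
add  : -49 12 -5
idiv : -49 -2
4    : -49 -2 4
add  : -49 2
-37  : -49 2 -37

[-49, 2, -37]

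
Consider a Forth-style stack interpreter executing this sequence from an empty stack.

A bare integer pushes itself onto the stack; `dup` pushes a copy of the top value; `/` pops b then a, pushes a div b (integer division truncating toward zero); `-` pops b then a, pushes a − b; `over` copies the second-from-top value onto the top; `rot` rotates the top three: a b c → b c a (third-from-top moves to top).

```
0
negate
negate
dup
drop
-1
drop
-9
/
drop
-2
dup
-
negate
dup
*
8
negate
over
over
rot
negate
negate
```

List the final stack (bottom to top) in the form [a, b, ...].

0      : 0
negate : 0
negate : 0
dup    : 0 0
drop   : 0
-1     : 0 -1
drop   : 0
-9     : 0 -9
/      : 0
drop   : (empty)
-2     : -2
dup    : -2 -2
-      : 0
negate : 0
dup    : 0 0
*      : 0
8      : 0 8
negate : 0 -8
over   : 0 -8 0
over   : 0 -8 0 -8
rot    : 0 0 -8 -8
negate : 0 0 -8 8
negate : 0 0 -8 -8

[0, 0, -8, -8]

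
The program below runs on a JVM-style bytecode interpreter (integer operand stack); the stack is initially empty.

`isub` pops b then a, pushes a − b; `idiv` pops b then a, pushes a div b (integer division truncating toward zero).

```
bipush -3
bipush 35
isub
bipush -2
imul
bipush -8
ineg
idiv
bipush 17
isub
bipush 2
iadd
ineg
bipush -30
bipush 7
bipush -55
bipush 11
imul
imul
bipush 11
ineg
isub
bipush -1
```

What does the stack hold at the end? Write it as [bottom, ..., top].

bipush -3  -> -3
bipush 35  -> -3 35
isub       -> -38
bipush -2  -> -38 -2
imul       -> 76
bipush -8  -> 76 -8
ineg       -> 76 8
idiv       -> 9
bipush 17  -> 9 17
isub       -> -8
bipush 2   -> -8 2
iadd       -> -6
ineg       -> 6
bipush -30 -> 6 -30
bipush 7   -> 6 -30 7
bipush -55 -> 6 -30 7 -55
bipush 11  -> 6 -30 7 -55 11
imul       -> 6 -30 7 -605
imul       -> 6 -30 -4235
bipush 11  -> 6 -30 -4235 11
ineg       -> 6 -30 -4235 -11
isub       -> 6 -30 -4224
bipush -1  -> 6 -30 -4224 -1

[6, -30, -4224, -1]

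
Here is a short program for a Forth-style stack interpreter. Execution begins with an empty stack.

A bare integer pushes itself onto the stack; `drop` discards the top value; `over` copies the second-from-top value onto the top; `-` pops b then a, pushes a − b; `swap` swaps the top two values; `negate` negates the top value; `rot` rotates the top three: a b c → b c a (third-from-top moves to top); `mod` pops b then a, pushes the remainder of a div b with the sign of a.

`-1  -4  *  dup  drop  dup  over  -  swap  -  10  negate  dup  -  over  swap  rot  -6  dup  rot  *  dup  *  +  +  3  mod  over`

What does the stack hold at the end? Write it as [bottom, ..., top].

-1     -> -1
-4     -> -1 -4
*      -> 4
dup    -> 4 4
drop   -> 4
dup    -> 4 4
over   -> 4 4 4
-      -> 4 0
swap   -> 0 4
-      -> -4
10     -> -4 10
negate -> -4 -10
dup    -> -4 -10 -10
-      -> -4 0
over   -> -4 0 -4
swap   -> -4 -4 0
rot    -> -4 0 -4
-6     -> -4 0 -4 -6
dup    -> -4 0 -4 -6 -6
rot    -> -4 0 -6 -6 -4
*      -> -4 0 -6 24
dup    -> -4 0 -6 24 24
*      -> -4 0 -6 576
+      -> -4 0 570
+      -> -4 570
3      -> -4 570 3
mod    -> -4 0
over   -> -4 0 -4

[-4, 0, -4]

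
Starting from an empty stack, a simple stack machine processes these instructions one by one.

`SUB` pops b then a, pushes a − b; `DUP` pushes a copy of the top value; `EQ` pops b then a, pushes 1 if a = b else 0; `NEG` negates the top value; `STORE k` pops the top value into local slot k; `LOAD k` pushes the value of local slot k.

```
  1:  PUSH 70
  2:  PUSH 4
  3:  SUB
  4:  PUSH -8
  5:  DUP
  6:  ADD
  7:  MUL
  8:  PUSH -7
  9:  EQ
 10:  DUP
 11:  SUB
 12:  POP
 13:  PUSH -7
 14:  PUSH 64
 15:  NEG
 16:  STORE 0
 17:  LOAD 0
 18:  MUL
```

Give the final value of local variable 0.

PUSH 70 -> 70
PUSH 4  -> 70 4
SUB     -> 66
PUSH -8 -> 66 -8
DUP     -> 66 -8 -8
ADD     -> 66 -16
MUL     -> -1056
PUSH -7 -> -1056 -7
EQ      -> 0
DUP     -> 0 0
SUB     -> 0
POP     -> (empty)
PUSH -7 -> -7
PUSH 64 -> -7 64
NEG     -> -7 -64
STORE 0 -> -7
LOAD 0  -> -7 -64
MUL     -> 448

-64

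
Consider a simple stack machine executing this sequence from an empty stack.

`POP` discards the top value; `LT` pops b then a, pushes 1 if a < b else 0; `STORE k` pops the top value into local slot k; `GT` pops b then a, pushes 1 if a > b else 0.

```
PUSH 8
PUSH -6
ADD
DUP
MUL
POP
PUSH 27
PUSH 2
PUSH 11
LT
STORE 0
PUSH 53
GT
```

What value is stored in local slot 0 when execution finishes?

1

PUSH 8  -> [8]
PUSH -6 -> [8, -6]
ADD     -> [2]
DUP     -> [2, 2]
MUL     -> [4]
POP     -> []
PUSH 27 -> [27]
PUSH 2  -> [27, 2]
PUSH 11 -> [27, 2, 11]
LT      -> [27, 1]
STORE 0 -> [27]
PUSH 53 -> [27, 53]
GT      -> [0]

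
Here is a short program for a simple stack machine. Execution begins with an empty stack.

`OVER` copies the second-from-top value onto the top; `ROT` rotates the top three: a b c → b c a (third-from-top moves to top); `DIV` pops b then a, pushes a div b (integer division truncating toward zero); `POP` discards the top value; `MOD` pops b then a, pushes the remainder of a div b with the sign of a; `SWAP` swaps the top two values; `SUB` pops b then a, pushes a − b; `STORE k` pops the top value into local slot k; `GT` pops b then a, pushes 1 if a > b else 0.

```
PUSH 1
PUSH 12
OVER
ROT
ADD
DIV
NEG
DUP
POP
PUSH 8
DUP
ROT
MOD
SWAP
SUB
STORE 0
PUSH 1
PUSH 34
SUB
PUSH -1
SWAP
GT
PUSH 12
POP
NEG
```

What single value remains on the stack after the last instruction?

-1

PUSH 1  → [1]
PUSH 12 → [1, 12]
OVER    → [1, 12, 1]
ROT     → [12, 1, 1]
ADD     → [12, 2]
DIV     → [6]
NEG     → [-6]
DUP     → [-6, -6]
POP     → [-6]
PUSH 8  → [-6, 8]
DUP     → [-6, 8, 8]
ROT     → [8, 8, -6]
MOD     → [8, 2]
SWAP    → [2, 8]
SUB     → [-6]
STORE 0 → []
PUSH 1  → [1]
PUSH 34 → [1, 34]
SUB     → [-33]
PUSH -1 → [-33, -1]
SWAP    → [-1, -33]
GT      → [1]
PUSH 12 → [1, 12]
POP     → [1]
NEG     → [-1]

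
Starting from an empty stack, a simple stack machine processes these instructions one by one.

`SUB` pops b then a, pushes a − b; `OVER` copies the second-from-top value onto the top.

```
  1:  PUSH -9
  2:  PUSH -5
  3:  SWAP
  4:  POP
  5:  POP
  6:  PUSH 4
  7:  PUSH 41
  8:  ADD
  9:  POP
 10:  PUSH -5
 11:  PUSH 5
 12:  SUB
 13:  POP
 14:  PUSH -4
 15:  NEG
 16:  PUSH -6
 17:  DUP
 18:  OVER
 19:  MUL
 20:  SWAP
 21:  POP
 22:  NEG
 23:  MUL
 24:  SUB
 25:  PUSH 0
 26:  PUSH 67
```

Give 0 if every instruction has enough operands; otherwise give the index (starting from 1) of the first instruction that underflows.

PUSH -9 -> -9
PUSH -5 -> -9 -5
SWAP    -> -5 -9
POP     -> -5
POP     -> (empty)
PUSH 4  -> 4
PUSH 41 -> 4 41
ADD     -> 45
POP     -> (empty)
PUSH -5 -> -5
PUSH 5  -> -5 5
SUB     -> -10
POP     -> (empty)
PUSH -4 -> -4
NEG     -> 4
PUSH -6 -> 4 -6
DUP     -> 4 -6 -6
OVER    -> 4 -6 -6 -6
MUL     -> 4 -6 36
SWAP    -> 4 36 -6
POP     -> 4 36
NEG     -> 4 -36
MUL     -> -144
SUB  — needs 2 operands, stack has 1 → underflow

24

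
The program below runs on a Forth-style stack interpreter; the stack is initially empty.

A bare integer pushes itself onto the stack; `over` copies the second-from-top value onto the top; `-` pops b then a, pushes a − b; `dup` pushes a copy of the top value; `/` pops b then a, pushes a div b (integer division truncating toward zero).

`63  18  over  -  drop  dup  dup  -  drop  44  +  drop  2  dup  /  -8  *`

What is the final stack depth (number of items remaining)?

1

63   -> 63
18   -> 63 18
over -> 63 18 63
-    -> 63 -45
drop -> 63
dup  -> 63 63
dup  -> 63 63 63
-    -> 63 0
drop -> 63
44   -> 63 44
+    -> 107
drop -> (empty)
2    -> 2
dup  -> 2 2
/    -> 1
-8   -> 1 -8
*    -> -8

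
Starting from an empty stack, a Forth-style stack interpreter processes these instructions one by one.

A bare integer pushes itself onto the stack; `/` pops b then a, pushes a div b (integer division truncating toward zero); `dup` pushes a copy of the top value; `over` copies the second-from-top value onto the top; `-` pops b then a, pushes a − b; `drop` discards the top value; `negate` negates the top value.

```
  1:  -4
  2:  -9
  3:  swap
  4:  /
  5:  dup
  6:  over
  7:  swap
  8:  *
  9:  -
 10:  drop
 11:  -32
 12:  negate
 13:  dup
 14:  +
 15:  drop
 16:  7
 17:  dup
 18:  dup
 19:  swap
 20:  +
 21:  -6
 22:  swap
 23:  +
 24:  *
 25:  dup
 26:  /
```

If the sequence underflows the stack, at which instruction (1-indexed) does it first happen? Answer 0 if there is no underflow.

0

-4     : -4
-9     : -4 -9
swap   : -9 -4
/      : 2
dup    : 2 2
over   : 2 2 2
swap   : 2 2 2
*      : 2 4
-      : -2
drop   : (empty)
-32    : -32
negate : 32
dup    : 32 32
+      : 64
drop   : (empty)
7      : 7
dup    : 7 7
dup    : 7 7 7
swap   : 7 7 7
+      : 7 14
-6     : 7 14 -6
swap   : 7 -6 14
+      : 7 8
*      : 56
dup    : 56 56
/      : 1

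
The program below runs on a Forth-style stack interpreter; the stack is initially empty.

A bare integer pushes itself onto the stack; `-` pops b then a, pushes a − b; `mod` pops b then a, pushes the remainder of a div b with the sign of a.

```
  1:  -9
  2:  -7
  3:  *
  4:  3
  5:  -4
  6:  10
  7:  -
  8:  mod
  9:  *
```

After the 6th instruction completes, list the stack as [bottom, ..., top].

-9  [-9]
-7  [-9, -7]
*   [63]
3   [63, 3]
-4  [63, 3, -4]
10  [63, 3, -4, 10]

[63, 3, -4, 10]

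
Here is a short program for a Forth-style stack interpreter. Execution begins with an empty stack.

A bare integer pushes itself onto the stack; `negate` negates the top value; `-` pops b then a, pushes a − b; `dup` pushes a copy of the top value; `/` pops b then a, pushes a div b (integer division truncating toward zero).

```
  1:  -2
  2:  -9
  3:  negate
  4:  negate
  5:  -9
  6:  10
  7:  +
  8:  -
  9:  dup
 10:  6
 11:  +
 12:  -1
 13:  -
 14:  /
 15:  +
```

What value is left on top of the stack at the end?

-2     → [-2]
-9     → [-2, -9]
negate → [-2, 9]
negate → [-2, -9]
-9     → [-2, -9, -9]
10     → [-2, -9, -9, 10]
+      → [-2, -9, 1]
-      → [-2, -10]
dup    → [-2, -10, -10]
6      → [-2, -10, -10, 6]
+      → [-2, -10, -4]
-1     → [-2, -10, -4, -1]
-      → [-2, -10, -3]
/      → [-2, 3]
+      → [1]

1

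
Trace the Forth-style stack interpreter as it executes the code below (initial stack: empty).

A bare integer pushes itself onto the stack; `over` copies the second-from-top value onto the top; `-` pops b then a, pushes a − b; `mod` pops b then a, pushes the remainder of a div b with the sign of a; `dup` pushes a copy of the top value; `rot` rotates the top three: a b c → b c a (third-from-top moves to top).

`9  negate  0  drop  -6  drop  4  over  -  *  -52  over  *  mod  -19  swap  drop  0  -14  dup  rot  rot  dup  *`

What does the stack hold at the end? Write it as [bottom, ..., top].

[-19, -14, 0, 196]

9       [9]
negate  [-9]
0       [-9, 0]
drop    [-9]
-6      [-9, -6]
drop    [-9]
4       [-9, 4]
over    [-9, 4, -9]
-       [-9, 13]
*       [-117]
-52     [-117, -52]
over    [-117, -52, -117]
*       [-117, 6084]
mod     [-117]
-19     [-117, -19]
swap    [-19, -117]
drop    [-19]
0       [-19, 0]
-14     [-19, 0, -14]
dup     [-19, 0, -14, -14]
rot     [-19, -14, -14, 0]
rot     [-19, -14, 0, -14]
dup     [-19, -14, 0, -14, -14]
*       [-19, -14, 0, 196]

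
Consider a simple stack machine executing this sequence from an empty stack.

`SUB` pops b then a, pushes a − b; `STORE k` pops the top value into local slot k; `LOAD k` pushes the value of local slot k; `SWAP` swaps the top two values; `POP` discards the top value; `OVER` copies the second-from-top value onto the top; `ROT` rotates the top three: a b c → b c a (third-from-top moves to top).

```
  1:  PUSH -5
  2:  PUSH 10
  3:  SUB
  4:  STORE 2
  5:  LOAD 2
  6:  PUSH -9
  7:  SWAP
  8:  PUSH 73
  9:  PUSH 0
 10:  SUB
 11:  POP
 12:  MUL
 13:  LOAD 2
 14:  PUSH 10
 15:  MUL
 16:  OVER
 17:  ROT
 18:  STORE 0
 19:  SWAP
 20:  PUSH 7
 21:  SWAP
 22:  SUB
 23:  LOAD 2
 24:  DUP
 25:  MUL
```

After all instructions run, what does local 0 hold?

135

PUSH -5 -> -5
PUSH 10 -> -5 10
SUB     -> -15
STORE 2 -> (empty)
LOAD 2  -> -15
PUSH -9 -> -15 -9
SWAP    -> -9 -15
PUSH 73 -> -9 -15 73
PUSH 0  -> -9 -15 73 0
SUB     -> -9 -15 73
POP     -> -9 -15
MUL     -> 135
LOAD 2  -> 135 -15
PUSH 10 -> 135 -15 10
MUL     -> 135 -150
OVER    -> 135 -150 135
ROT     -> -150 135 135
STORE 0 -> -150 135
SWAP    -> 135 -150
PUSH 7  -> 135 -150 7
SWAP    -> 135 7 -150
SUB     -> 135 157
LOAD 2  -> 135 157 -15
DUP     -> 135 157 -15 -15
MUL     -> 135 157 225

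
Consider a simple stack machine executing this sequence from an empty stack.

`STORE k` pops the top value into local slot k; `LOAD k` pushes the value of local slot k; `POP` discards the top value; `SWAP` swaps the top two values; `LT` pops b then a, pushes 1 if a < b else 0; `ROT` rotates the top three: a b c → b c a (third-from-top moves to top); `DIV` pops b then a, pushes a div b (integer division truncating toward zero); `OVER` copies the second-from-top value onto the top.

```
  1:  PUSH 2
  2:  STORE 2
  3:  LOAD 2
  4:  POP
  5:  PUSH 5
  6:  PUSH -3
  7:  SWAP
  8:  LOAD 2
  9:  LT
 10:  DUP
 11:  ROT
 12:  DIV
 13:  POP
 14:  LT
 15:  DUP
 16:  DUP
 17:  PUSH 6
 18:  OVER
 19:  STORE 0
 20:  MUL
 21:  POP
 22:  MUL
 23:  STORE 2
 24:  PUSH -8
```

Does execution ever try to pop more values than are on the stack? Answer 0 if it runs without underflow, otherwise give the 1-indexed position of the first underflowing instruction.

14

PUSH 2  : 2
STORE 2 : (empty)
LOAD 2  : 2
POP     : (empty)
PUSH 5  : 5
PUSH -3 : 5 -3
SWAP    : -3 5
LOAD 2  : -3 5 2
LT      : -3 0
DUP     : -3 0 0
ROT     : 0 0 -3
DIV     : 0 0
POP     : 0
LT  — needs 2 operands, stack has 1 → underflow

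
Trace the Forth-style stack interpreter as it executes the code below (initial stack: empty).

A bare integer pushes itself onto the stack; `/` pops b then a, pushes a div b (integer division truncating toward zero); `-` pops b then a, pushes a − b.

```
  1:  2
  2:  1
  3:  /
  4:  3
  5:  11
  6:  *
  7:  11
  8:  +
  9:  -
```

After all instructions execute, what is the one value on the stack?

2  : 2
1  : 2 1
/  : 2
3  : 2 3
11 : 2 3 11
*  : 2 33
11 : 2 33 11
+  : 2 44
-  : -42

-42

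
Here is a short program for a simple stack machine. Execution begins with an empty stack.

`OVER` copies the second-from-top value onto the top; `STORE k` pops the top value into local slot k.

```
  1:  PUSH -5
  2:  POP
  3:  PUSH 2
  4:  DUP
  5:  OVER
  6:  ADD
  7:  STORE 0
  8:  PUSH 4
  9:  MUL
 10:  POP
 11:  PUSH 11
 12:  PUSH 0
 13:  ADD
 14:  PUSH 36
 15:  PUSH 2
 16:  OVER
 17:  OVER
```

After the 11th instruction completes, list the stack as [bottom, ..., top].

[11]

PUSH -5 -> -5
POP     -> (empty)
PUSH 2  -> 2
DUP     -> 2 2
OVER    -> 2 2 2
ADD     -> 2 4
STORE 0 -> 2
PUSH 4  -> 2 4
MUL     -> 8
POP     -> (empty)
PUSH 11 -> 11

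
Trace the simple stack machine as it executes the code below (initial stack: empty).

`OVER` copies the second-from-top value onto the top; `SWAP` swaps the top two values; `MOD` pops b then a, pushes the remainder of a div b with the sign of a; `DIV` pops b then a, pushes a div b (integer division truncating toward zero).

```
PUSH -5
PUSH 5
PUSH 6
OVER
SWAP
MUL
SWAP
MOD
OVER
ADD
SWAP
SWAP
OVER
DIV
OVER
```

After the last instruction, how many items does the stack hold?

3

PUSH -5 -> [-5]
PUSH 5  -> [-5, 5]
PUSH 6  -> [-5, 5, 6]
OVER    -> [-5, 5, 6, 5]
SWAP    -> [-5, 5, 5, 6]
MUL     -> [-5, 5, 30]
SWAP    -> [-5, 30, 5]
MOD     -> [-5, 0]
OVER    -> [-5, 0, -5]
ADD     -> [-5, -5]
SWAP    -> [-5, -5]
SWAP    -> [-5, -5]
OVER    -> [-5, -5, -5]
DIV     -> [-5, 1]
OVER    -> [-5, 1, -5]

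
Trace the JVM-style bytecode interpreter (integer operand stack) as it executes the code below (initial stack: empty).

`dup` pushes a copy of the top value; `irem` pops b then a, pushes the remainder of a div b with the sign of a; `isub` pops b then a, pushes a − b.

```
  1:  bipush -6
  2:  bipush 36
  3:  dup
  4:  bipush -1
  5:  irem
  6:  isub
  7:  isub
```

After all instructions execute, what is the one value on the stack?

bipush -6  [-6]
bipush 36  [-6, 36]
dup        [-6, 36, 36]
bipush -1  [-6, 36, 36, -1]
irem       [-6, 36, 0]
isub       [-6, 36]
isub       [-42]

-42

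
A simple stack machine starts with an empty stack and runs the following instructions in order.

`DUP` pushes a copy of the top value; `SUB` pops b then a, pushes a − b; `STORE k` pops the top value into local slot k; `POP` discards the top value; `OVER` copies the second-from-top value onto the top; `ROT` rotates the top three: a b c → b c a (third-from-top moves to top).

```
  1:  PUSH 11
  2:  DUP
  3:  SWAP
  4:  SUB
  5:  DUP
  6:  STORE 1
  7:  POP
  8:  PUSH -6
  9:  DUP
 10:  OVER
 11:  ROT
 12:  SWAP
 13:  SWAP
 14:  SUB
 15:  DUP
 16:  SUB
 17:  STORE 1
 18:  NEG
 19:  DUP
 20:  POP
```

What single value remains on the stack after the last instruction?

PUSH 11 -> [11]
DUP     -> [11, 11]
SWAP    -> [11, 11]
SUB     -> [0]
DUP     -> [0, 0]
STORE 1 -> [0]
POP     -> []
PUSH -6 -> [-6]
DUP     -> [-6, -6]
OVER    -> [-6, -6, -6]
ROT     -> [-6, -6, -6]
SWAP    -> [-6, -6, -6]
SWAP    -> [-6, -6, -6]
SUB     -> [-6, 0]
DUP     -> [-6, 0, 0]
SUB     -> [-6, 0]
STORE 1 -> [-6]
NEG     -> [6]
DUP     -> [6, 6]
POP     -> [6]

6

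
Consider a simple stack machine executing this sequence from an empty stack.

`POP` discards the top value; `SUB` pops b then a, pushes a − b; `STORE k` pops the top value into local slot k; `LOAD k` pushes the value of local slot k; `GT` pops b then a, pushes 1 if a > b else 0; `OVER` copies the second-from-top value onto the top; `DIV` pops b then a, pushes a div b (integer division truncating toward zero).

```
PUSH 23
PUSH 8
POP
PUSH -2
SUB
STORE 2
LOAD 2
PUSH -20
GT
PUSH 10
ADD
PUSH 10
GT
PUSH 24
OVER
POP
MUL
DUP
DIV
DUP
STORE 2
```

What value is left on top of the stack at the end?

PUSH 23  → [23]
PUSH 8   → [23, 8]
POP      → [23]
PUSH -2  → [23, -2]
SUB      → [25]
STORE 2  → []
LOAD 2   → [25]
PUSH -20 → [25, -20]
GT       → [1]
PUSH 10  → [1, 10]
ADD      → [11]
PUSH 10  → [11, 10]
GT       → [1]
PUSH 24  → [1, 24]
OVER     → [1, 24, 1]
POP      → [1, 24]
MUL      → [24]
DUP      → [24, 24]
DIV      → [1]
DUP      → [1, 1]
STORE 2  → [1]

1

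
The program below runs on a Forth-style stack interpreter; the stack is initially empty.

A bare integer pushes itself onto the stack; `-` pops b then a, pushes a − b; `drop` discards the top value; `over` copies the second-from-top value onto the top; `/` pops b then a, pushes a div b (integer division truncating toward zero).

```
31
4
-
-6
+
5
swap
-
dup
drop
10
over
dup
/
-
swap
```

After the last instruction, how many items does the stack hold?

2

31    31
4     31 4
-     27
-6    27 -6
+     21
5     21 5
swap  5 21
-     -16
dup   -16 -16
drop  -16
10    -16 10
over  -16 10 -16
dup   -16 10 -16 -16
/     -16 10 1
-     -16 9
swap  9 -16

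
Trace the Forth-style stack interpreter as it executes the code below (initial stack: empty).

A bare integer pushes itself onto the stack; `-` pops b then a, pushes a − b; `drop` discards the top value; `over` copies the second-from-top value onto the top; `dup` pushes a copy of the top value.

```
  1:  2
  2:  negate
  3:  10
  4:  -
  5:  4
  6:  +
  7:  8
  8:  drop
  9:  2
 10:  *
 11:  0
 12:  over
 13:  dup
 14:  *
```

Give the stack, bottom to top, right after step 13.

[-16, 0, -16, -16]

2      : [2]
negate : [-2]
10     : [-2, 10]
-      : [-12]
4      : [-12, 4]
+      : [-8]
8      : [-8, 8]
drop   : [-8]
2      : [-8, 2]
*      : [-16]
0      : [-16, 0]
over   : [-16, 0, -16]
dup    : [-16, 0, -16, -16]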